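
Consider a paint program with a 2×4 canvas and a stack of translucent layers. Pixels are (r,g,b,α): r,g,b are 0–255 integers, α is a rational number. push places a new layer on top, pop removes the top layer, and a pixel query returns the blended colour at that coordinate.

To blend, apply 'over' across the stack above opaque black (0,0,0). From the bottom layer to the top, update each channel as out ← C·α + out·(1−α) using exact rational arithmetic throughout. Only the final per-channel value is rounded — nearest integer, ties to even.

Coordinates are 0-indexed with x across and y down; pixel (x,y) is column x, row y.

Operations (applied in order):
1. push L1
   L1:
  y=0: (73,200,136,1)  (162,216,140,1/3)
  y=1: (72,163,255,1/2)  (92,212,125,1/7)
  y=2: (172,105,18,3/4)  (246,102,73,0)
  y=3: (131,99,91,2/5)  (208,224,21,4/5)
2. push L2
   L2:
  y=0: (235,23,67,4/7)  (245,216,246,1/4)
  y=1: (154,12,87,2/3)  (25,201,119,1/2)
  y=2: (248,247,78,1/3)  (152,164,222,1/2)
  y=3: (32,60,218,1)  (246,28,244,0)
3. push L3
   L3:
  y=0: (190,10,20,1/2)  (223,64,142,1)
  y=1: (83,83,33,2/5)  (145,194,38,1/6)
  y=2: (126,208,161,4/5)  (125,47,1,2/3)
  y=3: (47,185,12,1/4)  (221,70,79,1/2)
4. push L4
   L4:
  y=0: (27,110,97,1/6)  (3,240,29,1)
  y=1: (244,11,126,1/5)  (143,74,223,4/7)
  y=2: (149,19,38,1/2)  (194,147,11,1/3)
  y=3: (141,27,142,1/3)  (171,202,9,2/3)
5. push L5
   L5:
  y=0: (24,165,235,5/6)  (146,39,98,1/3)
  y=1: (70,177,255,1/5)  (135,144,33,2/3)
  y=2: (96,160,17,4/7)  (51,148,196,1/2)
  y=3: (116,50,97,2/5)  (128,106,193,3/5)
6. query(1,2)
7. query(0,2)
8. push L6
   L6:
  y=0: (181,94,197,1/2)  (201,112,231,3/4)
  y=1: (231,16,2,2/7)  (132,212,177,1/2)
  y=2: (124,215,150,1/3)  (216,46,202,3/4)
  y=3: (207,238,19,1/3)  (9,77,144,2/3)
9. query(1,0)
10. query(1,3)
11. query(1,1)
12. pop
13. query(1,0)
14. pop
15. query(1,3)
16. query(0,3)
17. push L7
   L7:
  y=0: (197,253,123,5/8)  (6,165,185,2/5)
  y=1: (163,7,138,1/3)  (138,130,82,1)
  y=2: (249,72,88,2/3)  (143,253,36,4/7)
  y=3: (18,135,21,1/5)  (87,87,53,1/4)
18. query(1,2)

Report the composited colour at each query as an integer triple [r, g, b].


at x=1,y=2 over L1,L2,L3,L4,L5:
after L1 α=0: [0, 0, 0]
after L2 α=1/2: [76, 82, 111]
after L3 α=2/3: [326/3, 176/3, 113/3]
after L4 α=1/3: [1234/9, 793/9, 259/9]
after L5 α=1/2: [1693/18, 2125/18, 2023/18]
rounded: [94, 118, 112]

query (0,2) [L1,L2,L3,L4,L5] — begin 0,0,0
L1 α=3/4: [129, 315/4, 27/2]
L2 α=1/3: [506/3, 809/6, 35]
L3 α=4/5: [2018/15, 5801/30, 679/5]
L4 α=1/2: [4253/30, 6371/60, 869/10]
L5 α=4/7: [8093/70, 19171/140, 3287/70]
rounded: [116, 137, 47]

at x=1,y=0 over L1,L2,L3,L4,L5,L6:
+L1 (α=1/3) → [54, 72, 140/3]
+L2 (α=1/4) → [407/4, 108, 193/2]
+L3 (α=1) → [223, 64, 142]
+L4 (α=1) → [3, 240, 29]
+L5 (α=1/3) → [152/3, 173, 52]
+L6 (α=3/4) → [1961/12, 509/4, 745/4]
→ [163, 127, 186]

query (1,3) [L1,L2,L3,L4,L5,L6] — begin 0,0,0
L1 α=4/5: [832/5, 896/5, 84/5]
L2 α=0: [832/5, 896/5, 84/5]
L3 α=1/2: [1937/10, 623/5, 479/10]
L4 α=2/3: [5357/30, 881/5, 659/30]
L5 α=3/5: [11117/75, 3352/25, 9344/75]
L6 α=2/3: [12467/225, 7202/75, 30944/225]
= [55, 96, 138]

at x=1,y=1 over L1,L2,L3,L4,L5,L6:
after L1 α=1/7: [92/7, 212/7, 125/7]
after L2 α=1/2: [267/14, 1619/14, 479/7]
after L3 α=1/6: [3365/84, 10811/84, 887/14]
after L4 α=4/7: [19381/196, 19099/196, 15149/98]
after L5 α=2/3: [72301/588, 75547/588, 21617/294]
after L6 α=1/2: [149917/1176, 200203/1176, 73655/588]
→ [127, 170, 125]

(1,0) stack=L1,L2,L3,L4,L5; from [0,0,0]:
after L1 α=1/3: [54, 72, 140/3]
after L2 α=1/4: [407/4, 108, 193/2]
after L3 α=1: [223, 64, 142]
after L4 α=1: [3, 240, 29]
after L5 α=1/3: [152/3, 173, 52]
= [51, 173, 52]

(1,3) stack=L1,L2,L3,L4; from [0,0,0]:
after L1 α=4/5: [832/5, 896/5, 84/5]
after L2 α=0: [832/5, 896/5, 84/5]
after L3 α=1/2: [1937/10, 623/5, 479/10]
after L4 α=2/3: [5357/30, 881/5, 659/30]
→ [179, 176, 22]

at x=0,y=3 over L1,L2,L3,L4:
after L1 α=2/5: [262/5, 198/5, 182/5]
after L2 α=1: [32, 60, 218]
after L3 α=1/4: [143/4, 365/4, 333/2]
after L4 α=1/3: [425/6, 419/6, 475/3]
rounded: [71, 70, 158]

(1,2) stack=L1,L2,L3,L4,L7; from [0,0,0]:
+L1 (α=0) → [0, 0, 0]
+L2 (α=1/2) → [76, 82, 111]
+L3 (α=2/3) → [326/3, 176/3, 113/3]
+L4 (α=1/3) → [1234/9, 793/9, 259/9]
+L7 (α=4/7) → [2950/21, 547/3, 691/21]
= [140, 182, 33]


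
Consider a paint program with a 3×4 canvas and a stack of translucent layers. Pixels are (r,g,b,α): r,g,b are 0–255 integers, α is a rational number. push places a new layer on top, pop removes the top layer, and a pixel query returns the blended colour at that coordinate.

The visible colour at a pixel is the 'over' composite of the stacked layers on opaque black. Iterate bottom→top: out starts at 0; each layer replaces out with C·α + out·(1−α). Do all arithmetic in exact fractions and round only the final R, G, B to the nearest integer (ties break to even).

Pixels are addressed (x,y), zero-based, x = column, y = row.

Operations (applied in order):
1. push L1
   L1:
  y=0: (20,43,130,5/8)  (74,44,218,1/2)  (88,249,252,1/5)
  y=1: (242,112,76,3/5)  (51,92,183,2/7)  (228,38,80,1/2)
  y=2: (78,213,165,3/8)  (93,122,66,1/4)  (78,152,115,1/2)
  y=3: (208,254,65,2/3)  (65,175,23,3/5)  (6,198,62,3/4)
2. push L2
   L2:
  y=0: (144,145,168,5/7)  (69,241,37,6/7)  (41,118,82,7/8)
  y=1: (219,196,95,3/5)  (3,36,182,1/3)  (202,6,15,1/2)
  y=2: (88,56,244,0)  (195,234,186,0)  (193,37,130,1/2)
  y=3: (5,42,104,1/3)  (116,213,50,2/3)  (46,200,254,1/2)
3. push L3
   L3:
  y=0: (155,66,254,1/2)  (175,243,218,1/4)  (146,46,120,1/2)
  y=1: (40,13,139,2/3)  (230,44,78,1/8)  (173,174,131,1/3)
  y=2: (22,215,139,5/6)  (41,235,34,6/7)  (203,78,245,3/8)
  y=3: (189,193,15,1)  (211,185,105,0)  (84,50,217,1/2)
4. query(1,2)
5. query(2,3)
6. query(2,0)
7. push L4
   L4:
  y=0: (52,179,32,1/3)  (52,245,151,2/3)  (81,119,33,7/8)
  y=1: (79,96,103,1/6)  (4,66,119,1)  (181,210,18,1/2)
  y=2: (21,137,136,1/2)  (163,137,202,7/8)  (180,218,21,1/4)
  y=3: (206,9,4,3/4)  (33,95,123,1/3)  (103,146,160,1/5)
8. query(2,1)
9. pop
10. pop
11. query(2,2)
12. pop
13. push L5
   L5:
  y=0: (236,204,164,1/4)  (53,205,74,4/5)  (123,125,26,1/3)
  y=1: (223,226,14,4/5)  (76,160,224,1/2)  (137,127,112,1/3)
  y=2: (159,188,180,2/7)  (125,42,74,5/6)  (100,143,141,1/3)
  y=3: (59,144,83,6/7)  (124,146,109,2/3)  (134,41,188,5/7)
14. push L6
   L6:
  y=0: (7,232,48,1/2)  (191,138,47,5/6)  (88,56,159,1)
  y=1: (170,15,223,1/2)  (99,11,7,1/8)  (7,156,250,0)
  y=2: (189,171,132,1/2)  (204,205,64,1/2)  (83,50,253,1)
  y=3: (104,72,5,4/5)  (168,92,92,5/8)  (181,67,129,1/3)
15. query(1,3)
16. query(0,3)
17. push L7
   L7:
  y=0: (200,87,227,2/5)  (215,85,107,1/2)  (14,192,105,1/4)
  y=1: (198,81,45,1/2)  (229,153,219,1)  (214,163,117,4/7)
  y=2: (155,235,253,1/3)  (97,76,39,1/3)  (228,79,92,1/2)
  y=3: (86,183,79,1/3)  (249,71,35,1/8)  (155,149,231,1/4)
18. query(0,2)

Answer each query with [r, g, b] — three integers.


at x=1,y=2 over L1,L2,L3:
after L1 α=1/4: [93/4, 61/2, 33/2]
after L2 α=0: [93/4, 61/2, 33/2]
after L3 α=6/7: [1077/28, 2881/14, 63/2]
rounded: [38, 206, 32]

(2,3) stack=L1,L2,L3; from [0,0,0]:
after L1 α=3/4: [9/2, 297/2, 93/2]
after L2 α=1/2: [101/4, 697/4, 601/4]
after L3 α=1/2: [437/8, 897/8, 1469/8]
→ [55, 112, 184]

at x=2,y=0 over L1,L2,L3:
+L1 (α=1/5) → [88/5, 249/5, 252/5]
+L2 (α=7/8) → [1523/40, 4379/40, 1561/20]
+L3 (α=1/2) → [7363/80, 6219/80, 3961/40]
→ [92, 78, 99]

(2,1) stack=L1,L2,L3,L4; from [0,0,0]:
L1 α=1/2: [114, 19, 40]
L2 α=1/2: [158, 25/2, 55/2]
L3 α=1/3: [163, 199/3, 62]
L4 α=1/2: [172, 829/6, 40]
= [172, 138, 40]

at x=2,y=2 over L1,L2:
+L1 (α=1/2) → [39, 76, 115/2]
+L2 (α=1/2) → [116, 113/2, 375/4]
rounded: [116, 56, 94]

at x=1,y=3 over L1,L5,L6:
+L1 (α=3/5) → [39, 105, 69/5]
+L5 (α=2/3) → [287/3, 397/3, 1159/15]
+L6 (α=5/8) → [1127/8, 857/8, 3459/40]
→ [141, 107, 86]

at x=0,y=3 over L1,L5,L6:
after L1 α=2/3: [416/3, 508/3, 130/3]
after L5 α=6/7: [1478/21, 3100/21, 232/3]
after L6 α=4/5: [10214/105, 9148/105, 292/15]
→ [97, 87, 19]

query (0,2) [L1,L5,L6,L7] — begin 0,0,0
+L1 (α=3/8) → [117/4, 639/8, 495/8]
+L5 (α=2/7) → [1857/28, 6203/56, 765/8]
+L6 (α=1/2) → [7149/56, 15779/112, 1821/16]
+L7 (α=1/3) → [11489/84, 28939/168, 3845/24]
= [137, 172, 160]


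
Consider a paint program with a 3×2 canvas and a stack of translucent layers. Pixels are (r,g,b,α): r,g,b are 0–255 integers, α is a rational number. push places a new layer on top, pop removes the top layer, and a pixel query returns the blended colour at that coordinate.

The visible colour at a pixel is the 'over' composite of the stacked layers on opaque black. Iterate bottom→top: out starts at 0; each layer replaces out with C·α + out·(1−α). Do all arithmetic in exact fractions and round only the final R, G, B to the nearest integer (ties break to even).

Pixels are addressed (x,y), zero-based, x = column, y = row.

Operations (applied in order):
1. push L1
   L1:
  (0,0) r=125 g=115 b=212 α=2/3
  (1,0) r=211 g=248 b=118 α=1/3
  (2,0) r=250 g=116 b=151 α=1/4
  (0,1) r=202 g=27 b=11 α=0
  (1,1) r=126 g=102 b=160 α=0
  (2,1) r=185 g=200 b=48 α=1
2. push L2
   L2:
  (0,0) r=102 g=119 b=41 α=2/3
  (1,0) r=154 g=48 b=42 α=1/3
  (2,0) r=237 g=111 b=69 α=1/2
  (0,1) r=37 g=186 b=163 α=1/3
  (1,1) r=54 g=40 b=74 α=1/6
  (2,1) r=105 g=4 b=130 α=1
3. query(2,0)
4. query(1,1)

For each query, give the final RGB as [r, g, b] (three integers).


at x=2,y=0 over L1,L2:
after L1 α=1/4: [125/2, 29, 151/4]
after L2 α=1/2: [599/4, 70, 427/8]
→ [150, 70, 53]

at x=1,y=1 over L1,L2:
L1 α=0: [0, 0, 0]
L2 α=1/6: [9, 20/3, 37/3]
= [9, 7, 12]


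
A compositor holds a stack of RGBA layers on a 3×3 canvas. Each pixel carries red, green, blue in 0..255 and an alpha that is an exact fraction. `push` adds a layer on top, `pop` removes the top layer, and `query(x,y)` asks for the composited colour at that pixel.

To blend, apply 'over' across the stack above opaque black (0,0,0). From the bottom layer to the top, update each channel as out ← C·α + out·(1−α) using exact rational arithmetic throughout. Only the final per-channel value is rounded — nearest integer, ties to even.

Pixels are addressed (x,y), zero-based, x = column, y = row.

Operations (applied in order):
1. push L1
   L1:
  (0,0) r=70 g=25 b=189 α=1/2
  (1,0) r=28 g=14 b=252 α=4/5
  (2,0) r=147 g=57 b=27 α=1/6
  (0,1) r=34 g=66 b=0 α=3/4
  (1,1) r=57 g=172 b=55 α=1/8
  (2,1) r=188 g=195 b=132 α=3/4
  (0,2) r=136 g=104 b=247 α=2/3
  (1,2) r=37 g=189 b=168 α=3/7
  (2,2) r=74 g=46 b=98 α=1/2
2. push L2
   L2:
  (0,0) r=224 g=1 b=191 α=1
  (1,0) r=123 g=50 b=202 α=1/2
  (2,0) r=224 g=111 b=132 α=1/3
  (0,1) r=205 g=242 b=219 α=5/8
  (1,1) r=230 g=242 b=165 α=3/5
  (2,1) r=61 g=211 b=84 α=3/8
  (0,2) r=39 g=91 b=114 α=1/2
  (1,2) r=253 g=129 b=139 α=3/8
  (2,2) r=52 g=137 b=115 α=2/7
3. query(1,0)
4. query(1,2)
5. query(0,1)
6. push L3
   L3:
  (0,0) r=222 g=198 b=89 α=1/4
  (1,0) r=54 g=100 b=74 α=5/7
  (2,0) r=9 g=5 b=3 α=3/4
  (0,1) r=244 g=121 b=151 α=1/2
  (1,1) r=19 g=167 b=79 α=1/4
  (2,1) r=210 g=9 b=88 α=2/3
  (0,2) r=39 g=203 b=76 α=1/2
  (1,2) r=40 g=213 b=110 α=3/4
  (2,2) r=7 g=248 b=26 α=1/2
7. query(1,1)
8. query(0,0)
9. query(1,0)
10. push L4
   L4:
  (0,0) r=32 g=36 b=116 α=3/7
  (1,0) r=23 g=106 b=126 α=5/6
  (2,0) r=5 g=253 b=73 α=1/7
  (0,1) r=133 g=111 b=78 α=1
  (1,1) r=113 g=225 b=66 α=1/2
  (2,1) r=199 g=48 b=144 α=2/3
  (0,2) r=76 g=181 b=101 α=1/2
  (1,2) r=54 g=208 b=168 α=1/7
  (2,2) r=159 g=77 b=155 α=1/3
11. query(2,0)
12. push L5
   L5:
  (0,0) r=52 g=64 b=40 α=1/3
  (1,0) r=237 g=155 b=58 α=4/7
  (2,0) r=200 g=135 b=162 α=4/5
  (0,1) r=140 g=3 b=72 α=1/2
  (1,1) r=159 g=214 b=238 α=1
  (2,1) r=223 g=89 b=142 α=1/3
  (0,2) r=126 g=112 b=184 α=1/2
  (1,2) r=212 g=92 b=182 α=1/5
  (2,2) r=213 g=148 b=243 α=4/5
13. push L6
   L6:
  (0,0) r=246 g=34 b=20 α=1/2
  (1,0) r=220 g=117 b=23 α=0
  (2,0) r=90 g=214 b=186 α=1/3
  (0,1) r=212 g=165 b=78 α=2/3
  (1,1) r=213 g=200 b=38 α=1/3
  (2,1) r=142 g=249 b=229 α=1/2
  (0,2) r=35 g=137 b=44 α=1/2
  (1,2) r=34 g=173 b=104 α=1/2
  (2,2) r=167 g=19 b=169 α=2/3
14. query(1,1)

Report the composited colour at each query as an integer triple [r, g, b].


at x=1,y=0 over L1,L2:
+L1 (α=4/5) → [112/5, 56/5, 1008/5]
+L2 (α=1/2) → [727/10, 153/5, 1009/5]
→ [73, 31, 202]

at x=1,y=2 over L1,L2:
after L1 α=3/7: [111/7, 81, 72]
after L2 α=3/8: [1467/14, 99, 777/8]
rounded: [105, 99, 97]

at x=0,y=1 over L1,L2:
+L1 (α=3/4) → [51/2, 99/2, 0]
+L2 (α=5/8) → [2203/16, 2717/16, 1095/8]
rounded: [138, 170, 137]

query (1,1) [L1,L2,L3] — begin 0,0,0
+L1 (α=1/8) → [57/8, 43/2, 55/8]
+L2 (α=3/5) → [2817/20, 769/5, 407/4]
+L3 (α=1/4) → [8831/80, 1571/10, 1537/16]
→ [110, 157, 96]

at x=0,y=0 over L1,L2,L3:
after L1 α=1/2: [35, 25/2, 189/2]
after L2 α=1: [224, 1, 191]
after L3 α=1/4: [447/2, 201/4, 331/2]
→ [224, 50, 166]

at x=1,y=0 over L1,L2,L3:
+L1 (α=4/5) → [112/5, 56/5, 1008/5]
+L2 (α=1/2) → [727/10, 153/5, 1009/5]
+L3 (α=5/7) → [2077/35, 2806/35, 3868/35]
= [59, 80, 111]

(2,0) stack=L1,L2,L3,L4; from [0,0,0]:
L1 α=1/6: [49/2, 19/2, 9/2]
L2 α=1/3: [91, 130/3, 47]
L3 α=3/4: [59/2, 175/12, 14]
L4 α=1/7: [26, 681/14, 157/7]
rounded: [26, 49, 22]

(1,1) stack=L1,L2,L3,L4,L5,L6; from [0,0,0]:
after L1 α=1/8: [57/8, 43/2, 55/8]
after L2 α=3/5: [2817/20, 769/5, 407/4]
after L3 α=1/4: [8831/80, 1571/10, 1537/16]
after L4 α=1/2: [17871/160, 3821/20, 2593/32]
after L5 α=1: [159, 214, 238]
after L6 α=1/3: [177, 628/3, 514/3]
rounded: [177, 209, 171]


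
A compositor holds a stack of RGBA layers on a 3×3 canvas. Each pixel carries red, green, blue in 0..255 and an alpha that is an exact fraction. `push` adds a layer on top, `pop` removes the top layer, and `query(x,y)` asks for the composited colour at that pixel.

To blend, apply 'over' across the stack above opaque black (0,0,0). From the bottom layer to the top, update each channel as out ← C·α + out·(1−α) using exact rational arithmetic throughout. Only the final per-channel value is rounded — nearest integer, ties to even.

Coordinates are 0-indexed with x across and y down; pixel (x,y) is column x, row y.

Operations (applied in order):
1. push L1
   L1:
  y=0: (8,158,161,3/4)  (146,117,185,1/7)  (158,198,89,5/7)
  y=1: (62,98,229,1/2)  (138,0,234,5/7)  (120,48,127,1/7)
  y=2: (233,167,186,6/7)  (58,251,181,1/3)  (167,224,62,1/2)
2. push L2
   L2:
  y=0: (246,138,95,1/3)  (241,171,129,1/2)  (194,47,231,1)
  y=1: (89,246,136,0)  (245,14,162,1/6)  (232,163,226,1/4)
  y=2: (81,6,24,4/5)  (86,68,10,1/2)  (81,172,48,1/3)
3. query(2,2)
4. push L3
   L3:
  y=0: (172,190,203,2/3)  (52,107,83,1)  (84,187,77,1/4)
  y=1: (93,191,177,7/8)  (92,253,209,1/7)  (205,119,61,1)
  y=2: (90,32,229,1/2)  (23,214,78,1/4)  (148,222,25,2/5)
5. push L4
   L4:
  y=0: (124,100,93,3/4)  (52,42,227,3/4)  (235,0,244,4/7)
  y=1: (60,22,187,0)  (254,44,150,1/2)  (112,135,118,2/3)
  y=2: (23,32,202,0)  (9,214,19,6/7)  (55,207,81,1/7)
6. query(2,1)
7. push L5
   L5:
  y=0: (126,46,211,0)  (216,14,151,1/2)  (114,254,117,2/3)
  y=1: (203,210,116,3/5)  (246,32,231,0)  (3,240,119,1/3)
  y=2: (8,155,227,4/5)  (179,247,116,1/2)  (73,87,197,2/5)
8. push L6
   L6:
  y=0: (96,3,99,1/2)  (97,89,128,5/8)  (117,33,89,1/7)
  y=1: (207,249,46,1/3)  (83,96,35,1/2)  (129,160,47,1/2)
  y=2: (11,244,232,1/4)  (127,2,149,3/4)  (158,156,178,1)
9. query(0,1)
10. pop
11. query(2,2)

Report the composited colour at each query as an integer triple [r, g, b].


at x=2,y=2 over L1,L2:
after L1 α=1/2: [167/2, 112, 31]
after L2 α=1/3: [248/3, 132, 110/3]
= [83, 132, 37]

query (2,1) [L1,L2,L3,L4] — begin 0,0,0
after L1 α=1/7: [120/7, 48/7, 127/7]
after L2 α=1/4: [496/7, 1285/28, 1963/28]
after L3 α=1: [205, 119, 61]
after L4 α=2/3: [143, 389/3, 99]
= [143, 130, 99]

query (0,1) [L1,L2,L3,L4,L5,L6] — begin 0,0,0
+L1 (α=1/2) → [31, 49, 229/2]
+L2 (α=0) → [31, 49, 229/2]
+L3 (α=7/8) → [341/4, 693/4, 2707/16]
+L4 (α=0) → [341/4, 693/4, 2707/16]
+L5 (α=3/5) → [1559/10, 1953/10, 5491/40]
+L6 (α=1/3) → [2594/15, 1066/5, 2137/20]
= [173, 213, 107]

at x=2,y=2 over L1,L2,L3,L4,L5:
+L1 (α=1/2) → [167/2, 112, 31]
+L2 (α=1/3) → [248/3, 132, 110/3]
+L3 (α=2/5) → [544/5, 168, 32]
+L4 (α=1/7) → [3539/35, 1215/7, 39]
+L5 (α=2/5) → [15727/175, 4863/35, 511/5]
= [90, 139, 102]


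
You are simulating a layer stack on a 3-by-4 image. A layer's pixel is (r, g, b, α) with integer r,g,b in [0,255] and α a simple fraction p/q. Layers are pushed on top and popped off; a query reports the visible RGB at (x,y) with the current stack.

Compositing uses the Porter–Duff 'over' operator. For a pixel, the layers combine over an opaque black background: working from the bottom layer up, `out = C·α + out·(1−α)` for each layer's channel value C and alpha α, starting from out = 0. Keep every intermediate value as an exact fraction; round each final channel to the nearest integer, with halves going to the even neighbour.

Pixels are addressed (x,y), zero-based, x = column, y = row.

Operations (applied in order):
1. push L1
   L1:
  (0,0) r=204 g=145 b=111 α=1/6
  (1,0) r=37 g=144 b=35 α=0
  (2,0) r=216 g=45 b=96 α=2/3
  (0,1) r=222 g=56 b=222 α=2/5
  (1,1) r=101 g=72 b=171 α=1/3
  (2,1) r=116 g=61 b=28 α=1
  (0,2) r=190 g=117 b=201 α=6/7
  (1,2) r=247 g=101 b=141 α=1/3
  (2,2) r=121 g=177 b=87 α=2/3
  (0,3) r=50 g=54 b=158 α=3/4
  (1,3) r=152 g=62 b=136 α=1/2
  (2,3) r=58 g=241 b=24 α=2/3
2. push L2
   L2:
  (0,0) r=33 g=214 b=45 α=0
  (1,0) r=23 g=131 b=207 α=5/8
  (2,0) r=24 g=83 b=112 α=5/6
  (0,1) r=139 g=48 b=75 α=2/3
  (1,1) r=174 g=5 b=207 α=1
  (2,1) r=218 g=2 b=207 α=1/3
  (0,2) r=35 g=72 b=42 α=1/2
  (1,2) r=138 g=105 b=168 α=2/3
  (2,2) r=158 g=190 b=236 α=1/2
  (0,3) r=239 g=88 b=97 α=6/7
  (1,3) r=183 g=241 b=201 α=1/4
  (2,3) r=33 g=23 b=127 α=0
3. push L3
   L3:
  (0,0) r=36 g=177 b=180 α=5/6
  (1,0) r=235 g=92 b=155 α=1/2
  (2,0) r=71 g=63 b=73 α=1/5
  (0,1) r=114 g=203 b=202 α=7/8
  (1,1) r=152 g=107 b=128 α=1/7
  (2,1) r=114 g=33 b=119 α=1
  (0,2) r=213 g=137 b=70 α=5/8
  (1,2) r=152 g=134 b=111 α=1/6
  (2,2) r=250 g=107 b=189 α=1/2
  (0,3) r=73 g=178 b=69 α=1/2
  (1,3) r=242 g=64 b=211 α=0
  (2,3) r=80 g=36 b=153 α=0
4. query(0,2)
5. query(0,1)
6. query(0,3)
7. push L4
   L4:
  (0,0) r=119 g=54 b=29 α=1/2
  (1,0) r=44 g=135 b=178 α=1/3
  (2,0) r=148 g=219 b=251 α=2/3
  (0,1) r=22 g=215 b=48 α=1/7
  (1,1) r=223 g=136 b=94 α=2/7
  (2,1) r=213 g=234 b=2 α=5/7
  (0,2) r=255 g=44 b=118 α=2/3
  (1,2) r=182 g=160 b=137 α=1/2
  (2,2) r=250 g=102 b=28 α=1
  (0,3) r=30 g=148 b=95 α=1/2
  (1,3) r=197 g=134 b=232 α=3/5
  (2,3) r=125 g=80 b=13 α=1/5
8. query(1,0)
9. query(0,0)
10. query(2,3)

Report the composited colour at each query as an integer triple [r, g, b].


query (0,2) [L1,L2,L3] — begin 0,0,0
+L1 (α=6/7) → [1140/7, 702/7, 1206/7]
+L2 (α=1/2) → [1385/14, 603/7, 750/7]
+L3 (α=5/8) → [19065/112, 1651/14, 1175/14]
→ [170, 118, 84]

query (0,1) [L1,L2,L3] — begin 0,0,0
+L1 (α=2/5) → [444/5, 112/5, 444/5]
+L2 (α=2/3) → [1834/15, 592/15, 398/5]
+L3 (α=7/8) → [3451/30, 21907/120, 1867/10]
→ [115, 183, 187]

(0,3) stack=L1,L2,L3; from [0,0,0]:
+L1 (α=3/4) → [75/2, 81/2, 237/2]
+L2 (α=6/7) → [2943/14, 1137/14, 1401/14]
+L3 (α=1/2) → [3965/28, 3629/28, 2367/28]
rounded: [142, 130, 85]

query (1,0) [L1,L2,L3,L4] — begin 0,0,0
after L1 α=0: [0, 0, 0]
after L2 α=5/8: [115/8, 655/8, 1035/8]
after L3 α=1/2: [1995/16, 1391/16, 2275/16]
after L4 α=1/3: [2347/24, 2471/24, 1233/8]
rounded: [98, 103, 154]

query (0,0) [L1,L2,L3,L4] — begin 0,0,0
+L1 (α=1/6) → [34, 145/6, 37/2]
+L2 (α=0) → [34, 145/6, 37/2]
+L3 (α=5/6) → [107/3, 5455/36, 1837/12]
+L4 (α=1/2) → [232/3, 7399/72, 2185/24]
= [77, 103, 91]

(2,3) stack=L1,L2,L3,L4; from [0,0,0]:
after L1 α=2/3: [116/3, 482/3, 16]
after L2 α=0: [116/3, 482/3, 16]
after L3 α=0: [116/3, 482/3, 16]
after L4 α=1/5: [839/15, 2168/15, 77/5]
→ [56, 145, 15]


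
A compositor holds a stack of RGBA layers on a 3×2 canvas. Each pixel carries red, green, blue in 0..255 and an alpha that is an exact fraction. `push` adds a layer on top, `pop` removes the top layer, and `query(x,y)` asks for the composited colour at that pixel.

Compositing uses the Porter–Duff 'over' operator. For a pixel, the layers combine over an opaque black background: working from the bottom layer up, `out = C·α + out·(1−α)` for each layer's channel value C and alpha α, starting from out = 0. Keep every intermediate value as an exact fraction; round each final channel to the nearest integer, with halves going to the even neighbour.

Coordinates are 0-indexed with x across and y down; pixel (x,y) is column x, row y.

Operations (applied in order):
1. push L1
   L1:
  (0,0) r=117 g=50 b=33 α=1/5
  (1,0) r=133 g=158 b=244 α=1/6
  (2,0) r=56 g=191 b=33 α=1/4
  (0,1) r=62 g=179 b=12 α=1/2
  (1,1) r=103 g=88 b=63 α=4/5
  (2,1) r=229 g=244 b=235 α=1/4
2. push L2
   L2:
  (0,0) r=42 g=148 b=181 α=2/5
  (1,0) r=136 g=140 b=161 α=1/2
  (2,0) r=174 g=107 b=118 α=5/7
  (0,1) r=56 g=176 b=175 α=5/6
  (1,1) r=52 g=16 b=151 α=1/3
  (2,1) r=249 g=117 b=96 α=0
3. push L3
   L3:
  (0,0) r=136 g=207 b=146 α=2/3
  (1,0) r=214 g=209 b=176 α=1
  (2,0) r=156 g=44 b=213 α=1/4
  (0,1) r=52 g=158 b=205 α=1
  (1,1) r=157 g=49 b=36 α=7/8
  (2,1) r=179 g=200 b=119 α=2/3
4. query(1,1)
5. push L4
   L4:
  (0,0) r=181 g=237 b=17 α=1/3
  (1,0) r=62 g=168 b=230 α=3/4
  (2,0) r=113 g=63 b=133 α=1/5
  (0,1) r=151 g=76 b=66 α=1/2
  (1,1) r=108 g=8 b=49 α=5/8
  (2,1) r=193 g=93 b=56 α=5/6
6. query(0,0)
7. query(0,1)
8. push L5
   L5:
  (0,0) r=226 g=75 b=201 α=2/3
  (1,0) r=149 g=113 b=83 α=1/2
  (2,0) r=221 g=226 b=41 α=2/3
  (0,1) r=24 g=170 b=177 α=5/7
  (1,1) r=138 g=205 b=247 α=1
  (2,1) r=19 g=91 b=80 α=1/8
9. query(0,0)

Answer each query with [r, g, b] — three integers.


query (1,1) [L1,L2,L3] — begin 0,0,0
L1 α=4/5: [412/5, 352/5, 252/5]
L2 α=1/3: [1084/15, 784/15, 1259/15]
L3 α=7/8: [17569/120, 5929/120, 5039/120]
rounded: [146, 49, 42]

query (0,0) [L1,L2,L3,L4] — begin 0,0,0
L1 α=1/5: [117/5, 10, 33/5]
L2 α=2/5: [771/25, 326/5, 1909/25]
L3 α=2/3: [7571/75, 2396/15, 9209/75]
L4 α=1/3: [28717/225, 8347/45, 19693/225]
= [128, 185, 88]

query (0,1) [L1,L2,L3,L4] — begin 0,0,0
+L1 (α=1/2) → [31, 179/2, 6]
+L2 (α=5/6) → [311/6, 1939/12, 881/6]
+L3 (α=1) → [52, 158, 205]
+L4 (α=1/2) → [203/2, 117, 271/2]
→ [102, 117, 136]

at x=0,y=0 over L1,L2,L3,L4,L5:
after L1 α=1/5: [117/5, 10, 33/5]
after L2 α=2/5: [771/25, 326/5, 1909/25]
after L3 α=2/3: [7571/75, 2396/15, 9209/75]
after L4 α=1/3: [28717/225, 8347/45, 19693/225]
after L5 α=2/3: [130417/675, 15097/135, 110143/675]
→ [193, 112, 163]


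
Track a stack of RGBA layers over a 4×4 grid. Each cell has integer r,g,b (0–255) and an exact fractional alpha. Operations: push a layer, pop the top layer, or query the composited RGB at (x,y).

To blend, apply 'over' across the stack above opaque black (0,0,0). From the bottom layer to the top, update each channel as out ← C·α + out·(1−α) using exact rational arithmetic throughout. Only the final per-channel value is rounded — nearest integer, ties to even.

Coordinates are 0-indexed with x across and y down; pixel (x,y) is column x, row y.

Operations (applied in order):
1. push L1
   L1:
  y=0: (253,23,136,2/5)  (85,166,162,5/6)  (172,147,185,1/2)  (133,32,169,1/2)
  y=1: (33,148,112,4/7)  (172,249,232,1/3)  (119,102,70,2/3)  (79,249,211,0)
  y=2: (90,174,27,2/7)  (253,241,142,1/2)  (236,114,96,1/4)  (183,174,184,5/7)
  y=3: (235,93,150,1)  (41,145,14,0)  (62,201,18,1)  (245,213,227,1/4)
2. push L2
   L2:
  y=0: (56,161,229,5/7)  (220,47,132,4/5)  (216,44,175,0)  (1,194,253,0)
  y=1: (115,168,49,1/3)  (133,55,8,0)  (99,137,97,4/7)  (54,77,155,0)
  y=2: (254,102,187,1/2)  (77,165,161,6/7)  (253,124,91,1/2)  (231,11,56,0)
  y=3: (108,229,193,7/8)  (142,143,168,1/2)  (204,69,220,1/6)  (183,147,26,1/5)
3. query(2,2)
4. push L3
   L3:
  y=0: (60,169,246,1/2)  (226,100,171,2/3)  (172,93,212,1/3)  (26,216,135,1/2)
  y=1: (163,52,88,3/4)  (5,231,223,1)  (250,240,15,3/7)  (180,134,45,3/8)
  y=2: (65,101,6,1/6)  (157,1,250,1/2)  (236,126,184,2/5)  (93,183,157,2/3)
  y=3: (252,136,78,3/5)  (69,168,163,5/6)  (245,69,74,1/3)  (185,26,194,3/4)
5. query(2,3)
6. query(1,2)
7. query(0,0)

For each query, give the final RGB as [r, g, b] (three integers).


query (2,2) [L1,L2] — begin 0,0,0
+L1 (α=1/4) → [59, 57/2, 24]
+L2 (α=1/2) → [156, 305/4, 115/2]
rounded: [156, 76, 58]

query (2,3) [L1,L2,L3] — begin 0,0,0
after L1 α=1: [62, 201, 18]
after L2 α=1/6: [257/3, 179, 155/3]
after L3 α=1/3: [1249/9, 427/3, 532/9]
→ [139, 142, 59]

query (1,2) [L1,L2,L3] — begin 0,0,0
+L1 (α=1/2) → [253/2, 241/2, 71]
+L2 (α=6/7) → [1177/14, 2221/14, 1037/7]
+L3 (α=1/2) → [3375/28, 2235/28, 2787/14]
→ [121, 80, 199]

query (0,0) [L1,L2,L3] — begin 0,0,0
after L1 α=2/5: [506/5, 46/5, 272/5]
after L2 α=5/7: [2412/35, 4117/35, 6269/35]
after L3 α=1/2: [2256/35, 5016/35, 14879/70]
rounded: [64, 143, 213]


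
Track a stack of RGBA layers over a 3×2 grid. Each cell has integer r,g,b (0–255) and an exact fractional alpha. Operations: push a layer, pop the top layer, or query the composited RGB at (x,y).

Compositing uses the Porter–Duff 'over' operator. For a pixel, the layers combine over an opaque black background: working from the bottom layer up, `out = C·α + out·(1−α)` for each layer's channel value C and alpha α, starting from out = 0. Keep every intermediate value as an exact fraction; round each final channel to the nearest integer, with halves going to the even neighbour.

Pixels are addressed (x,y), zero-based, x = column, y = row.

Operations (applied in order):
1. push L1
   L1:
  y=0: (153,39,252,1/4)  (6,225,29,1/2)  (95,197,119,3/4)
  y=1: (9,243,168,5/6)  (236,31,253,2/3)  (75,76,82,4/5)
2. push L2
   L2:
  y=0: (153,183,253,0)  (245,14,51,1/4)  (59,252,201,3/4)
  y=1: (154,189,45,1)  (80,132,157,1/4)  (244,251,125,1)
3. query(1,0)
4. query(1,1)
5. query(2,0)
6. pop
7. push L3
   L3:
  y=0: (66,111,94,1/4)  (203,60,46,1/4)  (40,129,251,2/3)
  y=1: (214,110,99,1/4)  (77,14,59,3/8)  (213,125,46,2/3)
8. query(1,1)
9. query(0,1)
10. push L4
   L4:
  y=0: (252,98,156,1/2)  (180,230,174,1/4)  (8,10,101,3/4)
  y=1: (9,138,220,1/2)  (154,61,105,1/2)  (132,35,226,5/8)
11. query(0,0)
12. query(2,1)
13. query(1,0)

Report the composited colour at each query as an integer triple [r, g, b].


query (1,0) [L1,L2] — begin 0,0,0
L1 α=1/2: [3, 225/2, 29/2]
L2 α=1/4: [127/2, 703/8, 189/8]
rounded: [64, 88, 24]

query (1,1) [L1,L2] — begin 0,0,0
after L1 α=2/3: [472/3, 62/3, 506/3]
after L2 α=1/4: [138, 97/2, 663/4]
= [138, 48, 166]

at x=2,y=0 over L1,L2:
+L1 (α=3/4) → [285/4, 591/4, 357/4]
+L2 (α=3/4) → [993/16, 3615/16, 2769/16]
rounded: [62, 226, 173]

query (1,1) [L1,L3] — begin 0,0,0
+L1 (α=2/3) → [472/3, 62/3, 506/3]
+L3 (α=3/8) → [3053/24, 109/6, 3061/24]
rounded: [127, 18, 128]

at x=0,y=1 over L1,L3:
L1 α=5/6: [15/2, 405/2, 140]
L3 α=1/4: [473/8, 1435/8, 519/4]
rounded: [59, 179, 130]

at x=0,y=0 over L1,L3,L4:
after L1 α=1/4: [153/4, 39/4, 63]
after L3 α=1/4: [723/16, 561/16, 283/4]
after L4 α=1/2: [4755/32, 2129/32, 907/8]
= [149, 67, 113]

(2,1) stack=L1,L3,L4; from [0,0,0]:
L1 α=4/5: [60, 304/5, 328/5]
L3 α=2/3: [162, 518/5, 788/15]
L4 α=5/8: [573/4, 2429/40, 3219/20]
rounded: [143, 61, 161]

query (1,0) [L1,L3,L4] — begin 0,0,0
+L1 (α=1/2) → [3, 225/2, 29/2]
+L3 (α=1/4) → [53, 795/8, 179/8]
+L4 (α=1/4) → [339/4, 4225/32, 1929/32]
→ [85, 132, 60]


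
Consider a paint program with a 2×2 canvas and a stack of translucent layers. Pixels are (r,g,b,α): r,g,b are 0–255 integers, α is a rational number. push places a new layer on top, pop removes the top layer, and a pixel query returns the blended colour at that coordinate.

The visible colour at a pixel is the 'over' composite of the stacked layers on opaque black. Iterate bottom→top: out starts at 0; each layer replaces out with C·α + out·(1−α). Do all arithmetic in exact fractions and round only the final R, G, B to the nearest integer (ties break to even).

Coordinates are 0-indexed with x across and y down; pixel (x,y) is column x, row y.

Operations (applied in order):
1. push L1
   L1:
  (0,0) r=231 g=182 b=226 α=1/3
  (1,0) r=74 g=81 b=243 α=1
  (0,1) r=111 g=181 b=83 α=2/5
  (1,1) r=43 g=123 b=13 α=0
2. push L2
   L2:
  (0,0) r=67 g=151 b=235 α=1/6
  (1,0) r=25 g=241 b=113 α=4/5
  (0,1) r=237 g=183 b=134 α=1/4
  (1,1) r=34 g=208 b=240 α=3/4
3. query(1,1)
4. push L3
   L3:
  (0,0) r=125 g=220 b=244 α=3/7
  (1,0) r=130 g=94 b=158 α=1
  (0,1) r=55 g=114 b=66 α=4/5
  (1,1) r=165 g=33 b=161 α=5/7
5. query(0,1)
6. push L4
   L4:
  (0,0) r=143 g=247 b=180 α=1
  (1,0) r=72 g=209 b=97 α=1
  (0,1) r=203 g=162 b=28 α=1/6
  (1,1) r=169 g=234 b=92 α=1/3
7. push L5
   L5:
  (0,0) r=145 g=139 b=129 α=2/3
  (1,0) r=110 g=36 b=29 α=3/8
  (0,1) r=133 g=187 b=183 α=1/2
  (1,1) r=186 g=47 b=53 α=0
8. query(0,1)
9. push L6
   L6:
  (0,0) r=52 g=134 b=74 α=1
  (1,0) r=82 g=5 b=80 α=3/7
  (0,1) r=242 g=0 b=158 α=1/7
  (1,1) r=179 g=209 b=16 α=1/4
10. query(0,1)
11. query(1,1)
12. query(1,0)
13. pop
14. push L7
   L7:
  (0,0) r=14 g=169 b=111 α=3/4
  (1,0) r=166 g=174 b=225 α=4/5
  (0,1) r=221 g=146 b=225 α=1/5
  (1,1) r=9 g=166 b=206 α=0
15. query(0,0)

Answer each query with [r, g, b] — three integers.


(1,1) stack=L1,L2; from [0,0,0]:
+L1 (α=0) → [0, 0, 0]
+L2 (α=3/4) → [51/2, 156, 180]
→ [26, 156, 180]

at x=0,y=1 over L1,L2,L3:
after L1 α=2/5: [222/5, 362/5, 166/5]
after L2 α=1/4: [1851/20, 2001/20, 292/5]
after L3 α=4/5: [6251/100, 11121/100, 1612/25]
→ [63, 111, 64]

query (0,1) [L1,L2,L3,L4,L5] — begin 0,0,0
+L1 (α=2/5) → [222/5, 362/5, 166/5]
+L2 (α=1/4) → [1851/20, 2001/20, 292/5]
+L3 (α=4/5) → [6251/100, 11121/100, 1612/25]
+L4 (α=1/6) → [3437/40, 4787/40, 292/5]
+L5 (α=1/2) → [8757/80, 12267/80, 1207/10]
→ [109, 153, 121]

query (0,1) [L1,L2,L3,L4,L5,L6] — begin 0,0,0
+L1 (α=2/5) → [222/5, 362/5, 166/5]
+L2 (α=1/4) → [1851/20, 2001/20, 292/5]
+L3 (α=4/5) → [6251/100, 11121/100, 1612/25]
+L4 (α=1/6) → [3437/40, 4787/40, 292/5]
+L5 (α=1/2) → [8757/80, 12267/80, 1207/10]
+L6 (α=1/7) → [35951/280, 36801/280, 4411/35]
→ [128, 131, 126]

at x=1,y=1 over L1,L2,L3,L4,L5,L6:
after L1 α=0: [0, 0, 0]
after L2 α=3/4: [51/2, 156, 180]
after L3 α=5/7: [876/7, 477/7, 1165/7]
after L4 α=1/3: [2935/21, 864/7, 2974/21]
after L5 α=0: [2935/21, 864/7, 2974/21]
after L6 α=1/4: [1047/7, 4055/28, 1543/14]
rounded: [150, 145, 110]

query (1,0) [L1,L2,L3,L4,L5,L6] — begin 0,0,0
L1 α=1: [74, 81, 243]
L2 α=4/5: [174/5, 209, 139]
L3 α=1: [130, 94, 158]
L4 α=1: [72, 209, 97]
L5 α=3/8: [345/4, 1153/8, 143/2]
L6 α=3/7: [591/7, 169/2, 526/7]
= [84, 84, 75]

(0,0) stack=L1,L2,L3,L4,L5,L7; from [0,0,0]:
L1 α=1/3: [77, 182/3, 226/3]
L2 α=1/6: [226/3, 1363/18, 1835/18]
L3 α=3/7: [2029/21, 1238/9, 10258/63]
L4 α=1: [143, 247, 180]
L5 α=2/3: [433/3, 175, 146]
L7 α=3/4: [559/12, 341/2, 479/4]
= [47, 170, 120]


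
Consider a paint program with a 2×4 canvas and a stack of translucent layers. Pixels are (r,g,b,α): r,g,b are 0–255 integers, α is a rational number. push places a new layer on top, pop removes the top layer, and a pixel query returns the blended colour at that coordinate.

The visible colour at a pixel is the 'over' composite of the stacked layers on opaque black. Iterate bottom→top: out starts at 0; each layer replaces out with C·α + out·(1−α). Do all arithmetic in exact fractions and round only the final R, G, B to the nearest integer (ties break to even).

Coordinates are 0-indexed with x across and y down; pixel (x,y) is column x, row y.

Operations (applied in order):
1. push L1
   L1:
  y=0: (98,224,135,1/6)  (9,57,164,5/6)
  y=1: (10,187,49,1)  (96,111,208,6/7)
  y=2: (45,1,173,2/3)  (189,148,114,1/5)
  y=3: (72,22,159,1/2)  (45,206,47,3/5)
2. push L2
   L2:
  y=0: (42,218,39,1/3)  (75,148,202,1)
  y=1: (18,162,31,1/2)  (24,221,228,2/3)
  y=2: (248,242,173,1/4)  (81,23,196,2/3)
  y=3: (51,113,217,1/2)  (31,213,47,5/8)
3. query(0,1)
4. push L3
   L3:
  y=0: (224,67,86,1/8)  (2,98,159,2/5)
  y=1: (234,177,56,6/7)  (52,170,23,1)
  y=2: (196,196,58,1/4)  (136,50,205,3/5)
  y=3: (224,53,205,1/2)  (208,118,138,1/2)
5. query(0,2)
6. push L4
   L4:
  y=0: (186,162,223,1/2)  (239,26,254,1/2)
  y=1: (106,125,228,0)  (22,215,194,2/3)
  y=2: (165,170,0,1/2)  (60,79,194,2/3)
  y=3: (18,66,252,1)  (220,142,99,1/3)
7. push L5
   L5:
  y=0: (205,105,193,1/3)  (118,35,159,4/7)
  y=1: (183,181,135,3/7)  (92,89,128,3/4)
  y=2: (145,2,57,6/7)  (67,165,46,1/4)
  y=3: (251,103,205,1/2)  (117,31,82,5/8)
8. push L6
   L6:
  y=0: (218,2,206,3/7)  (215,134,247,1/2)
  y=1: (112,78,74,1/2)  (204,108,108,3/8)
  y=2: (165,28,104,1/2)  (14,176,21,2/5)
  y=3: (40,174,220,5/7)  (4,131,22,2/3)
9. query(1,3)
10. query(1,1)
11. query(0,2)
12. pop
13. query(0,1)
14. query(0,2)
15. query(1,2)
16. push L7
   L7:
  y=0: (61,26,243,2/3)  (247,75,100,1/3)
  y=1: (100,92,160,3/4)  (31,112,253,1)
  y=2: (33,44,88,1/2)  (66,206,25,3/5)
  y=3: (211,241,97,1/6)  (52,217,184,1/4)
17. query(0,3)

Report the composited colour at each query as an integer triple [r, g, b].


query (0,1) [L1,L2] — begin 0,0,0
L1 α=1: [10, 187, 49]
L2 α=1/2: [14, 349/2, 40]
→ [14, 174, 40]

(0,2) stack=L1,L2,L3; from [0,0,0]:
+L1 (α=2/3) → [30, 2/3, 346/3]
+L2 (α=1/4) → [169/2, 61, 519/4]
+L3 (α=1/4) → [899/8, 379/4, 1789/16]
rounded: [112, 95, 112]

at x=1,y=3 over L1,L2,L3,L4,L5,L6:
L1 α=3/5: [27, 618/5, 141/5]
L2 α=5/8: [59/2, 7179/40, 799/20]
L3 α=1/2: [475/4, 11899/80, 3559/40]
L4 α=1/3: [305/2, 17579/120, 5539/60]
L5 α=5/8: [2085/16, 23779/320, 13739/160]
L6 α=2/3: [2213/48, 35873/320, 20779/480]
→ [46, 112, 43]

at x=1,y=1 over L1,L2,L3,L4,L5,L6:
L1 α=6/7: [576/7, 666/7, 1248/7]
L2 α=2/3: [304/7, 3760/21, 1480/7]
L3 α=1: [52, 170, 23]
L4 α=2/3: [32, 200, 137]
L5 α=3/4: [77, 467/4, 521/4]
L6 α=3/8: [997/8, 3631/32, 3901/32]
rounded: [125, 113, 122]

at x=0,y=2 over L1,L2,L3,L4,L5,L6:
+L1 (α=2/3) → [30, 2/3, 346/3]
+L2 (α=1/4) → [169/2, 61, 519/4]
+L3 (α=1/4) → [899/8, 379/4, 1789/16]
+L4 (α=1/2) → [2219/16, 1059/8, 1789/32]
+L5 (α=6/7) → [16139/112, 165/8, 1819/32]
+L6 (α=1/2) → [34619/224, 389/16, 5147/64]
= [155, 24, 80]

at x=0,y=1 over L1,L2,L3,L4,L5:
+L1 (α=1) → [10, 187, 49]
+L2 (α=1/2) → [14, 349/2, 40]
+L3 (α=6/7) → [1418/7, 2473/14, 376/7]
+L4 (α=0) → [1418/7, 2473/14, 376/7]
+L5 (α=3/7) → [9515/49, 8747/49, 4339/49]
= [194, 179, 89]

(0,2) stack=L1,L2,L3,L4,L5; from [0,0,0]:
after L1 α=2/3: [30, 2/3, 346/3]
after L2 α=1/4: [169/2, 61, 519/4]
after L3 α=1/4: [899/8, 379/4, 1789/16]
after L4 α=1/2: [2219/16, 1059/8, 1789/32]
after L5 α=6/7: [16139/112, 165/8, 1819/32]
= [144, 21, 57]

query (1,2) [L1,L2,L3,L4,L5] — begin 0,0,0
+L1 (α=1/5) → [189/5, 148/5, 114/5]
+L2 (α=2/3) → [333/5, 126/5, 2074/15]
+L3 (α=3/5) → [2706/25, 1002/25, 13373/75]
+L4 (α=2/3) → [1902/25, 4952/75, 42473/225]
+L5 (α=1/4) → [7381/100, 9077/100, 45923/300]
→ [74, 91, 153]

at x=0,y=3 over L1,L2,L3,L4,L5,L7:
+L1 (α=1/2) → [36, 11, 159/2]
+L2 (α=1/2) → [87/2, 62, 593/4]
+L3 (α=1/2) → [535/4, 115/2, 1413/8]
+L4 (α=1) → [18, 66, 252]
+L5 (α=1/2) → [269/2, 169/2, 457/2]
+L7 (α=1/6) → [589/4, 1327/12, 2479/12]
→ [147, 111, 207]


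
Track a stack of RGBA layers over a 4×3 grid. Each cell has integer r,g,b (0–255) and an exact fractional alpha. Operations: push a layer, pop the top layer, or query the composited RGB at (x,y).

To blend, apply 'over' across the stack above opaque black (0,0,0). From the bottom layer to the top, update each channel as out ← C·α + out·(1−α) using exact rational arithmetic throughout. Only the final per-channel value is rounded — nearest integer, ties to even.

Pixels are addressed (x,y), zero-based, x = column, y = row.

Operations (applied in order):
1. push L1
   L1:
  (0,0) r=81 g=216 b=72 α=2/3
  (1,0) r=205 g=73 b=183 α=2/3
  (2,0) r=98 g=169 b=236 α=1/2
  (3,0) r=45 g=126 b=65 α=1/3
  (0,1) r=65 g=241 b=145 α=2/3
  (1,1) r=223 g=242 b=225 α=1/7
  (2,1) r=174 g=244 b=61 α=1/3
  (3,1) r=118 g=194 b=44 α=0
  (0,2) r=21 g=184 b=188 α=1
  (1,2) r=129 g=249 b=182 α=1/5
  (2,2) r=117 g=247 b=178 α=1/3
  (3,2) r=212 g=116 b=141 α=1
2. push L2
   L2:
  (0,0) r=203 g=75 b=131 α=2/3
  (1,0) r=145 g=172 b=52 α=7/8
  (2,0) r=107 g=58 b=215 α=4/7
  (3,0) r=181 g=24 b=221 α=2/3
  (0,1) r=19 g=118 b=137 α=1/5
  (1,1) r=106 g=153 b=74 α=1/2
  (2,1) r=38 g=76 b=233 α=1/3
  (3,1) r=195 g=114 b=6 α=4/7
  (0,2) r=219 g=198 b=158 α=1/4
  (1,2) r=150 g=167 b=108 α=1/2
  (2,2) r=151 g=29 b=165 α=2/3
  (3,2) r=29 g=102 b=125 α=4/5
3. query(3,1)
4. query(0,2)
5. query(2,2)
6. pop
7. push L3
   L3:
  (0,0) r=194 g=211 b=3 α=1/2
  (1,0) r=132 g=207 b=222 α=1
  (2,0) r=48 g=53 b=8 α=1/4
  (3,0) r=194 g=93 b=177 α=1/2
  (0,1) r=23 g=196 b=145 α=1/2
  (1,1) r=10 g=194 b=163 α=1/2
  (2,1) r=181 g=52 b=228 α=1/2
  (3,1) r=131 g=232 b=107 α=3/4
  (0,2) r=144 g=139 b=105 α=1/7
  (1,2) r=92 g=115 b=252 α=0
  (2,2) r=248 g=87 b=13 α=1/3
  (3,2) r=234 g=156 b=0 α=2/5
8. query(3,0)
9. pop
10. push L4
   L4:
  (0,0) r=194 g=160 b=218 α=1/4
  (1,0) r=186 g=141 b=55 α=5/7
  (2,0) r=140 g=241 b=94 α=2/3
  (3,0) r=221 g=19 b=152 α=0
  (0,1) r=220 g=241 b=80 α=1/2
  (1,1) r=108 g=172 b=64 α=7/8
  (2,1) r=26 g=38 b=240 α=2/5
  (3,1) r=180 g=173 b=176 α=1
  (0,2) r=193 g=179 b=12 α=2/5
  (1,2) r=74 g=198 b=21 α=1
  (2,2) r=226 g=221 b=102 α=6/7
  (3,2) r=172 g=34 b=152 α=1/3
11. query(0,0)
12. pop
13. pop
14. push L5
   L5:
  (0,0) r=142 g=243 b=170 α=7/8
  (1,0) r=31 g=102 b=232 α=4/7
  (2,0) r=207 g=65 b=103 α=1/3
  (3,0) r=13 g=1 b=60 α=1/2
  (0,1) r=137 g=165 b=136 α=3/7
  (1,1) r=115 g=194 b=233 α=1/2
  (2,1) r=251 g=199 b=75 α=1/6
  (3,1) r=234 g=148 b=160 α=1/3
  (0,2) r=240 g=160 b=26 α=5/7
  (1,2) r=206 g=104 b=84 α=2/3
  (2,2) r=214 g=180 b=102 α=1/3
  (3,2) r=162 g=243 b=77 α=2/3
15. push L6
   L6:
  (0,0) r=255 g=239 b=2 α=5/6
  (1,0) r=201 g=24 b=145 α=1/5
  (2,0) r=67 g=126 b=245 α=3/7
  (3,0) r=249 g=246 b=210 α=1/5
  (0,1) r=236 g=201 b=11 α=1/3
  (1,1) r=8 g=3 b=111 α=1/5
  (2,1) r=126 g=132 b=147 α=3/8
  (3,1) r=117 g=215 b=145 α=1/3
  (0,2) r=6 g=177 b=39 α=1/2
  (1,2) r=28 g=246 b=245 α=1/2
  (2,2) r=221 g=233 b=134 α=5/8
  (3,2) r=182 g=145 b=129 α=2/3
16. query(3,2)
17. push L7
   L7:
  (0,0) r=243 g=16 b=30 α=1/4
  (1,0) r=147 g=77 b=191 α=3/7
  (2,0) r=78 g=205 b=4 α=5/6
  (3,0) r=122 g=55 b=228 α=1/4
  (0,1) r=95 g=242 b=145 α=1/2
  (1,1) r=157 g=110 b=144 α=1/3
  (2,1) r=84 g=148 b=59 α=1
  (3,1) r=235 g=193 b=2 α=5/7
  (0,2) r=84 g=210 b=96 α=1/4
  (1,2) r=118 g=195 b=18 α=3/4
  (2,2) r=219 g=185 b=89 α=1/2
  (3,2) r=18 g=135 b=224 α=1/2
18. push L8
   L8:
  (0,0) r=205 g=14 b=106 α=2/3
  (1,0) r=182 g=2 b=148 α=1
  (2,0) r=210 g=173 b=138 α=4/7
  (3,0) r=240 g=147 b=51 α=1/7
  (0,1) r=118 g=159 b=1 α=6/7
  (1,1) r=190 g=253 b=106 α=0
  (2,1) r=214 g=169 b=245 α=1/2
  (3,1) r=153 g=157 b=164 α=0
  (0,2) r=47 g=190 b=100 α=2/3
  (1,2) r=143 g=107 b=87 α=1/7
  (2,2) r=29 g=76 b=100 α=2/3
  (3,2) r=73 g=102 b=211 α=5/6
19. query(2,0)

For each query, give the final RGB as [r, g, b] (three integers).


query (3,1) [L1,L2] — begin 0,0,0
after L1 α=0: [0, 0, 0]
after L2 α=4/7: [780/7, 456/7, 24/7]
= [111, 65, 3]

query (0,2) [L1,L2] — begin 0,0,0
+L1 (α=1) → [21, 184, 188]
+L2 (α=1/4) → [141/2, 375/2, 361/2]
→ [70, 188, 180]

(2,2) stack=L1,L2; from [0,0,0]:
L1 α=1/3: [39, 247/3, 178/3]
L2 α=2/3: [341/3, 421/9, 1168/9]
→ [114, 47, 130]

at x=3,y=0 over L1,L3:
after L1 α=1/3: [15, 42, 65/3]
after L3 α=1/2: [209/2, 135/2, 298/3]
= [104, 68, 99]

(0,0) stack=L1,L4; from [0,0,0]:
L1 α=2/3: [54, 144, 48]
L4 α=1/4: [89, 148, 181/2]
= [89, 148, 90]

(3,2) stack=L5,L6; from [0,0,0]:
+L5 (α=2/3) → [108, 162, 154/3]
+L6 (α=2/3) → [472/3, 452/3, 928/9]
→ [157, 151, 103]

query (2,0) [L5,L6,L7,L8] — begin 0,0,0
+L5 (α=1/3) → [69, 65/3, 103/3]
+L6 (α=3/7) → [477/7, 1394/21, 2617/21]
+L7 (α=5/6) → [1069/14, 22919/126, 3037/126]
+L8 (α=4/7) → [14967/98, 51983/294, 26221/294]
→ [153, 177, 89]


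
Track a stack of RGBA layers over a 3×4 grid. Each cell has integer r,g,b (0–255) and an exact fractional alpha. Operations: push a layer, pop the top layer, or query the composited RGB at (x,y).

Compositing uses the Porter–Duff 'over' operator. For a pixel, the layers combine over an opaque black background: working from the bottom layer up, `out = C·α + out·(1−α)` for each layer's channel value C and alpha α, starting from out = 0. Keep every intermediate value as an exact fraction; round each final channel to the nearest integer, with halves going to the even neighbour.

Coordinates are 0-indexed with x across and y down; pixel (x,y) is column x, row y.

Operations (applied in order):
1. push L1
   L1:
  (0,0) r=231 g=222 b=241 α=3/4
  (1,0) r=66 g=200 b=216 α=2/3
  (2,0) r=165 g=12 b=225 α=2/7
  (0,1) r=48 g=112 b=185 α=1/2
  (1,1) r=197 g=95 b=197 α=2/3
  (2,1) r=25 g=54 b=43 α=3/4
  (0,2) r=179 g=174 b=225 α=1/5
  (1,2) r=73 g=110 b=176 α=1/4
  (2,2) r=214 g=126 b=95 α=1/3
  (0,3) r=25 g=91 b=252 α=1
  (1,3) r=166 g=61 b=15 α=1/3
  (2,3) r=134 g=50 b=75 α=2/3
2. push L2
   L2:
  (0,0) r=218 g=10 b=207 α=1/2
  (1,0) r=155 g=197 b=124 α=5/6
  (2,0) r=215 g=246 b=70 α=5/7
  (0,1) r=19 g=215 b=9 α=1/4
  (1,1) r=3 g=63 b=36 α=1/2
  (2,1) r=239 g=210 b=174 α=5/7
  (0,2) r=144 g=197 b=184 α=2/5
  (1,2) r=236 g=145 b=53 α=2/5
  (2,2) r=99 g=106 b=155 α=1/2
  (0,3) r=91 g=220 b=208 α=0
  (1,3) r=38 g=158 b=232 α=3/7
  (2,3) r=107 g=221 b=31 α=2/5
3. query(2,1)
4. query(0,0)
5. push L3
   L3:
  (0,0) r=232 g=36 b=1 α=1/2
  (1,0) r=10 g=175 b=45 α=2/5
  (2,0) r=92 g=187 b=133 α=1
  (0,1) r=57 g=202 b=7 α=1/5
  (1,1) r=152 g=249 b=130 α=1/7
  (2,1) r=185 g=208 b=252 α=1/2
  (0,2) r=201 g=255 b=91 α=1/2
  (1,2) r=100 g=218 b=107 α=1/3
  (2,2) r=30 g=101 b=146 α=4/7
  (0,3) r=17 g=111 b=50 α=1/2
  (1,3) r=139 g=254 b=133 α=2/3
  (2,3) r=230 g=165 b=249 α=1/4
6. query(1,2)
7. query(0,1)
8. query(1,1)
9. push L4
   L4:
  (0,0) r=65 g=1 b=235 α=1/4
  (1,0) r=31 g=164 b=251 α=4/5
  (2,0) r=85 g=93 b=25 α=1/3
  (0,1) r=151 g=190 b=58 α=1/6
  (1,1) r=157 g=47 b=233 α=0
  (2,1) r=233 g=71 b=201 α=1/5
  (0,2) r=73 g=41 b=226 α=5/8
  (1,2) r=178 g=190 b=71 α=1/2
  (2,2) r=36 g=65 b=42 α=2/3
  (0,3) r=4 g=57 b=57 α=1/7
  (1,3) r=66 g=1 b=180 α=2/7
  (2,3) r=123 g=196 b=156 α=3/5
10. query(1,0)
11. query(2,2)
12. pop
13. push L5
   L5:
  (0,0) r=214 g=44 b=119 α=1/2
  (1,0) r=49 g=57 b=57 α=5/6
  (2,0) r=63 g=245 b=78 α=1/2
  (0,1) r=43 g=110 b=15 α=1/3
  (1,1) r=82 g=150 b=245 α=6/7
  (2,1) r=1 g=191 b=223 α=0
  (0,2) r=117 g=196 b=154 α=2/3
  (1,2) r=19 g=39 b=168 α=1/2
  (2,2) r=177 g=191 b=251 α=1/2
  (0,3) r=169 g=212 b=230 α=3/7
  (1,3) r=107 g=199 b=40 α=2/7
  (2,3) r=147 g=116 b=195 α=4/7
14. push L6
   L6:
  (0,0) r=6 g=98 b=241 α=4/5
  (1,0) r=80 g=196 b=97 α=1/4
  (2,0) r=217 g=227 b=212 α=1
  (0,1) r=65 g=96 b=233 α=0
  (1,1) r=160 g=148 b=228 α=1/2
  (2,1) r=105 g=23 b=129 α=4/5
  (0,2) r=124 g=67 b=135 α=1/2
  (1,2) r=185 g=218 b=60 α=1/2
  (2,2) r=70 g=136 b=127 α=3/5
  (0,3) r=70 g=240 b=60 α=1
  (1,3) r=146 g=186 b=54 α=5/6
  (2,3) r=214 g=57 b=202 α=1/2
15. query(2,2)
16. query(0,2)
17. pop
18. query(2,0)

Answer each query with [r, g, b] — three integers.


at x=2,y=1 over L1,L2:
+L1 (α=3/4) → [75/4, 81/2, 129/4]
+L2 (α=5/7) → [2465/14, 1131/7, 267/2]
→ [176, 162, 134]

at x=0,y=0 over L1,L2:
L1 α=3/4: [693/4, 333/2, 723/4]
L2 α=1/2: [1565/8, 353/4, 1551/8]
= [196, 88, 194]

at x=1,y=2 over L1,L2,L3:
L1 α=1/4: [73/4, 55/2, 44]
L2 α=2/5: [2107/20, 149/2, 238/5]
L3 α=1/3: [3107/30, 367/3, 337/5]
= [104, 122, 67]

query (0,1) [L1,L2,L3] — begin 0,0,0
L1 α=1/2: [24, 56, 185/2]
L2 α=1/4: [91/4, 383/4, 573/8]
L3 α=1/5: [148/5, 117, 587/10]
rounded: [30, 117, 59]

query (1,1) [L1,L2,L3] — begin 0,0,0
L1 α=2/3: [394/3, 190/3, 394/3]
L2 α=1/2: [403/6, 379/6, 251/3]
L3 α=1/7: [555/7, 628/7, 632/7]
= [79, 90, 90]

at x=1,y=0 over L1,L2,L3,L4:
+L1 (α=2/3) → [44, 400/3, 144]
+L2 (α=5/6) → [273/2, 3355/18, 382/3]
+L3 (α=2/5) → [859/10, 1091/6, 472/5]
+L4 (α=4/5) → [2099/50, 5027/30, 5492/25]
rounded: [42, 168, 220]

at x=2,y=2 over L1,L2,L3,L4:
+L1 (α=1/3) → [214/3, 42, 95/3]
+L2 (α=1/2) → [511/6, 74, 280/3]
+L3 (α=4/7) → [751/14, 626/7, 864/7]
+L4 (α=2/3) → [1759/42, 512/7, 484/7]
rounded: [42, 73, 69]

at x=2,y=2 over L1,L2,L3,L5,L6:
+L1 (α=1/3) → [214/3, 42, 95/3]
+L2 (α=1/2) → [511/6, 74, 280/3]
+L3 (α=4/7) → [751/14, 626/7, 864/7]
+L5 (α=1/2) → [3229/28, 1963/14, 2621/14]
+L6 (α=3/5) → [6169/70, 4819/35, 5288/35]
→ [88, 138, 151]

(0,2) stack=L1,L2,L3,L5,L6; from [0,0,0]:
after L1 α=1/5: [179/5, 174/5, 45]
after L2 α=2/5: [1977/25, 2492/25, 503/5]
after L3 α=1/2: [3501/25, 8867/50, 479/5]
after L5 α=2/3: [3117/25, 9489/50, 673/5]
after L6 α=1/2: [6217/50, 12839/100, 674/5]
→ [124, 128, 135]

at x=2,y=0 over L1,L2,L3,L5:
+L1 (α=2/7) → [330/7, 24/7, 450/7]
+L2 (α=5/7) → [8185/49, 8658/49, 3350/49]
+L3 (α=1) → [92, 187, 133]
+L5 (α=1/2) → [155/2, 216, 211/2]
→ [78, 216, 106]
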